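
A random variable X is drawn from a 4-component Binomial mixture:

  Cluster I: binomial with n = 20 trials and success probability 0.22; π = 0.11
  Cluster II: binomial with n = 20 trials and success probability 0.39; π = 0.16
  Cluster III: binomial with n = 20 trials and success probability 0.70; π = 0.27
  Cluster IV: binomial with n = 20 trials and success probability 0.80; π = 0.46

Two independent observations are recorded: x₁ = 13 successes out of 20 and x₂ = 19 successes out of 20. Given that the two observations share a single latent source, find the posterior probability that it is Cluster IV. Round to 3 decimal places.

0.827

By Bayes' theorem, P(k | x) = π_k f_k(x) / Σ_j π_j f_j(x).
Since both observations come from the same component, the likelihood for component k is f_k(x₁)·f_k(x₂).
  f_I = [C(20,13)·0.22^13·0.78^7 = 77520·2.8281e-09·0.175656 = 3.85098e-05] × [5.00214e-12] = 1.92631e-16
  f_II = [C(20,13)·0.39^13·0.61^7 = 77520·4.82881e-06·0.0314274 = 0.0117642] × [2.07294e-07] = 2.43865e-09
  f_III = [C(20,13)·0.70^13·0.30^7 = 77520·0.0096889·0.0002187 = 0.164262] × [0.00683934] = 0.00112344
  f_IV = [C(20,13)·0.80^13·0.20^7 = 77520·0.0549756·1.28e-05 = 0.0545499] × [0.0576461] = 0.00314458
Unnormalised posteriors:
  π_I·f_I = 0.11 × 1.92631e-16 = 2.11894e-17
  π_II·f_II = 0.16 × 2.43865e-09 = 3.90184e-10
  π_III·f_III = 0.27 × 0.00112344 = 0.00030333
  π_IV·f_IV = 0.46 × 0.00314458 = 0.00144651
Evidence: 2.11894e-17 + 3.90184e-10 + 0.00030333 + 0.00144651 = 0.00174984
P(Cluster IV | x) = 0.00144651 / 0.00174984 ≈ 0.827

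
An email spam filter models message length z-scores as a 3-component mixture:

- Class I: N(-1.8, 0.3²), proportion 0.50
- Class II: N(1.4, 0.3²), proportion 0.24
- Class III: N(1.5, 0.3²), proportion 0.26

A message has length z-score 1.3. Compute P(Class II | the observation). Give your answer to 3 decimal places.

0.522

By Bayes' theorem, P(k | x) = π_k f_k(x) / Σ_j π_j f_j(x).
Component likelihoods at x = 1.3:
  p_I = 8.65544e-24
  p_II = 1.25794
  p_III = 1.06483
Unnormalised posteriors:
  π_I·p_I = 0.50 × 8.65544e-24 = 4.32772e-24
  π_II·p_II = 0.24 × 1.25794 = 0.301907
  π_III·p_III = 0.26 × 1.06483 = 0.276855
Normaliser: 4.32772e-24 + 0.301907 + 0.276855 = 0.578762
Responsibility of Class II: 0.301907 / 0.578762 ≈ 0.522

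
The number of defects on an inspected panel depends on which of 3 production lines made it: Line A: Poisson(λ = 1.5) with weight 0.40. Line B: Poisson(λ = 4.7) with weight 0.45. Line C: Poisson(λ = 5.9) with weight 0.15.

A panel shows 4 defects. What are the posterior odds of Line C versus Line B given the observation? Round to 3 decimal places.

0.249

The posterior odds equal the prior odds times the likelihood ratio: (P(Z=i)/P(Z=j))·(f_i(x)/f_j(x)).
Evaluate each component's likelihood at the observed value:
  L_A = 0.0470665
  L_B = 0.184925
  L_C = 0.138312
Posterior odds = (P(Z=C)·L_C) / (P(Z=B)·L_B) = (0.15·0.138312) / (0.45·0.184925) = 0.0207468 / 0.0832163 ≈ 0.249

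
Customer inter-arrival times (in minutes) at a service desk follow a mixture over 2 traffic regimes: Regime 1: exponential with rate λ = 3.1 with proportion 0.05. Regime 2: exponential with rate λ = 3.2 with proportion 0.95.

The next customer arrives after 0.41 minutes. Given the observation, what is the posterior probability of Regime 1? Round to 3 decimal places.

0.050

The responsibility of component k is π_k f_k(x) divided by Σ_j π_j f_j(x).
Evaluate each component's likelihood at the observed value:
  L_1 = 0.869708
  L_2 = 0.861699
Weight by the priors:
  π_1·L_1 = 0.05 × 0.869708 = 0.0434854
  π_2·L_2 = 0.95 × 0.861699 = 0.818614
Sum: 0.0434854 + 0.818614 = 0.862099
So the posterior for Regime 1 is 0.0434854 / 0.862099 ≈ 0.050.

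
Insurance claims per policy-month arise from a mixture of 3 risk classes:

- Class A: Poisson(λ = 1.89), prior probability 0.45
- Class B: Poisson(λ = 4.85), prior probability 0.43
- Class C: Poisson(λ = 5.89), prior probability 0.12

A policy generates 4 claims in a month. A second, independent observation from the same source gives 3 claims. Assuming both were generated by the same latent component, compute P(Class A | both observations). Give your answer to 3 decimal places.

P(component k | x) = w_k·f_k(x) / marginal(x), where marginal(x) = Σ_j w_j·f_j(x).
Since both observations come from the same component, the likelihood for component k is f_k(x₁)·f_k(x₂).
  p_A = [0.0803192] × [0.169988] = 0.0136533
  p_B = [0.180479] × [0.148849] = 0.0268642
  p_C = [0.138757] × [0.0942324] = 0.0130754
Weight by the priors:
  w_A·p_A = 0.45 × 0.0136533 = 0.00614398
  w_B·p_B = 0.43 × 0.0268642 = 0.0115516
  w_C·p_C = 0.12 × 0.0130754 = 0.00156905
Normaliser: 0.00614398 + 0.0115516 + 0.00156905 = 0.0192646
P(Class A | x₁, x₂) = 0.00614398 / 0.0192646 ≈ 0.319

0.319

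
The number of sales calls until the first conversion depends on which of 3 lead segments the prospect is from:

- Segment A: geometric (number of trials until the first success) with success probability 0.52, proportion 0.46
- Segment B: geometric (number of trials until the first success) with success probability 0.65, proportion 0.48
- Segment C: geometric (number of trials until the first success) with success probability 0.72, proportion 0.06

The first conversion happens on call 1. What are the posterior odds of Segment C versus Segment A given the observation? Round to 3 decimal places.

Since P(k|x) ∝ w_k f_k(x), the posterior odds are w_i f_i(x) / (w_j f_j(x)).
Geometric probabilities:
  p_A = 0.52·(1−0.52)^0 = 0.52·1 = 0.52
  p_B = 0.65·(1−0.65)^0 = 0.65·1 = 0.65
  p_C = 0.72·(1−0.72)^0 = 0.72·1 = 0.72
0.0432 / 0.2392 ≈ 0.181

0.181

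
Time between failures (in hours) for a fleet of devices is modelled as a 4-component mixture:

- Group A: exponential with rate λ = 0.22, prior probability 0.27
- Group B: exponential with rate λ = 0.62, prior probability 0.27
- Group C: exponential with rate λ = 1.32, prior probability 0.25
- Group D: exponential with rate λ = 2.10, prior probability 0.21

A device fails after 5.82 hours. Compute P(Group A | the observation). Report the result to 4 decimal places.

The responsibility of component k is π_k f_k(x) divided by Σ_j π_j f_j(x).
Component likelihoods at x = 5.82 hours:
  f_A = 0.22·e^(−0.22·5.82) = 0.22·e^(−1.2804) = 0.0611437
  f_B = 0.62·e^(−0.62·5.82) = 0.62·e^(−3.6084) = 0.016799
  f_C = 1.32·e^(−1.32·5.82) = 1.32·e^(−7.6824) = 0.000608345
  f_D = 2.10·e^(−2.10·5.82) = 2.10·e^(−12.2220) = 1.03341e-05
Multiply by the mixture weights:
  π_A·f_A = 0.27 × 0.0611437 = 0.0165088
  π_B·f_B = 0.27 × 0.016799 = 0.00453573
  π_C·f_C = 0.25 × 0.000608345 = 0.000152086
  π_D·f_D = 0.21 × 1.03341e-05 = 2.17016e-06
Evidence: 0.0165088 + 0.00453573 + 0.000152086 + 2.17016e-06 = 0.0211988
Responsibility of Group A: 0.0165088 / 0.0211988 ≈ 0.7788

0.7788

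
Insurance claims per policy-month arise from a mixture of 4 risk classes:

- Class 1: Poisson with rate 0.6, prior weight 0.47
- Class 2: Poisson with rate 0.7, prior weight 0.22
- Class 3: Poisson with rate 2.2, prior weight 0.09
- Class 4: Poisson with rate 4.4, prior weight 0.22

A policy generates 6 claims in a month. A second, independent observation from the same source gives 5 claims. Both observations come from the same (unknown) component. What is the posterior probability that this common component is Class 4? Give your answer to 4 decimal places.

0.9840

By Bayes' theorem, P(k | x) = π_k f_k(x) / Σ_j π_j f_j(x).
Since both observations come from the same component, the likelihood for component k is f_k(x₁)·f_k(x₂).
  p_1 = [e^(−0.6)·0.6^6/6! = 3.5563e-05] × [0.00035563] = 1.26473e-08
  p_2 = [e^(−0.7)·0.7^6/6! = 8.11427e-05] × [0.000695509] = 5.64355e-08
  p_3 = [e^(−2.2)·2.2^6/6! = 0.0174484] × [0.0475866] = 0.00083031
  p_4 = [e^(−4.4)·4.4^6/6! = 0.123734] × [0.168728] = 0.0208773
Unnormalised posteriors:
  π_1·p_1 = 0.47 × 1.26473e-08 = 5.94421e-09
  π_2·p_2 = 0.22 × 5.64355e-08 = 1.24158e-08
  π_3·p_3 = 0.09 × 0.00083031 = 7.47279e-05
  π_4·p_4 = 0.22 × 0.0208773 = 0.00459301
Normaliser: 5.94421e-09 + 1.24158e-08 + 7.47279e-05 + 0.00459301 = 0.00466775
Responsibility of Class 4: 0.00459301 / 0.00466775 ≈ 0.9840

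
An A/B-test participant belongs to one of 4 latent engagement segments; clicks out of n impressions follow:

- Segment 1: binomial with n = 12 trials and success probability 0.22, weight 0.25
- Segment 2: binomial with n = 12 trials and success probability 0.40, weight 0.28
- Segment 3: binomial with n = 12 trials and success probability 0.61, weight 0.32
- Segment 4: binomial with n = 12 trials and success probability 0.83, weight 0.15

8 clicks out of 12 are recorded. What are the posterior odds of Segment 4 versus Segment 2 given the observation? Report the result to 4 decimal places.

The posterior odds equal the prior odds times the likelihood ratio: (w_i/w_j)·(f_i(x)/f_j(x)).
Component likelihoods at x = 8 clicks out of 12:
  p_1 = 0.00100546
  p_2 = 0.0420427
  p_3 = 0.219534
  p_4 = 0.0931163
0.0139674 / 0.0117719 ≈ 1.1865

1.1865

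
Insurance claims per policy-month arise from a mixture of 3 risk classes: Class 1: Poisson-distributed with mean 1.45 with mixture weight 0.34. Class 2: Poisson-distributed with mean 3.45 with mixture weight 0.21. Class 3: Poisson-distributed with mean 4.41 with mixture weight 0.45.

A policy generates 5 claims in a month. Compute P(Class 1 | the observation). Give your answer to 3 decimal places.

The responsibility of component k is π_k f_k(x) divided by Σ_j π_j f_j(x).
Component likelihoods at x = 5 claims:
  L_1 = e^(−1.45)·1.45^5/5! = 0.0125294
  L_2 = e^(−3.45)·3.45^5/5! = 0.1293
  L_3 = e^(−4.41)·4.41^5/5! = 0.168956
Multiply by the mixture weights:
  π_1·L_1 = 0.34 × 0.0125294 = 0.00426001
  π_2·L_2 = 0.21 × 0.1293 = 0.027153
  π_3·L_3 = 0.45 × 0.168956 = 0.0760301
Sum: 0.00426001 + 0.027153 + 0.0760301 = 0.107443
Responsibility of Class 1: 0.00426001 / 0.107443 ≈ 0.040

0.040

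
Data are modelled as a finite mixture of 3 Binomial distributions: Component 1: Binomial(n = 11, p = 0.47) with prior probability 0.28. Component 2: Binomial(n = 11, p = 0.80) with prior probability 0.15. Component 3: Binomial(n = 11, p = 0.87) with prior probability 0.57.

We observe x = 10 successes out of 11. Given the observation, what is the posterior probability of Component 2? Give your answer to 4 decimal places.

The responsibility of component k is w_k f_k(x) divided by Σ_j w_j f_j(x).
Component likelihoods at x = 10 successes out of 11:
  f_1 = 0.00306653
  f_2 = 0.236223
  f_3 = 0.355245
Weight by the priors:
  w_1·f_1 = 0.28 × 0.00306653 = 0.000858628
  w_2·f_2 = 0.15 × 0.236223 = 0.0354335
  w_3·f_3 = 0.57 × 0.355245 = 0.20249
Normaliser: 0.000858628 + 0.0354335 + 0.20249 = 0.238782
Responsibility of Component 2: 0.0354335 / 0.238782 ≈ 0.1484

0.1484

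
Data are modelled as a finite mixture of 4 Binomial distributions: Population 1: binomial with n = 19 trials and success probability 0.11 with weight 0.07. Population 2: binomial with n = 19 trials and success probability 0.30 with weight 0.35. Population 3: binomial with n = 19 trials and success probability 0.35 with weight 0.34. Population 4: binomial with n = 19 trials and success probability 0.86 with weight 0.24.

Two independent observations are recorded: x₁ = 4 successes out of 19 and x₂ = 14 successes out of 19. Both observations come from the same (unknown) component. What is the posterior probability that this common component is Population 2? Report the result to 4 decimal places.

0.2204

Posterior ∝ prior × likelihood, so P(k | x) ∝ w_k f_k(x); normalise over all components.
Since both observations come from the same component, the likelihood for component k is f_k(x₁)·f_k(x₂).
  p_1 = [C(19,4)·0.11^4·0.89^15 = 3876·0.00014641·0.174121 = 0.0988108] × [2.46577e-10] = 2.43645e-11
  p_2 = [C(19,4)·0.30^4·0.70^15 = 3876·0.0081·0.00474756 = 0.149053] × [9.34744e-05] = 1.39326e-05
  p_3 = [C(19,4)·0.35^4·0.65^15 = 3876·0.0150062·0.00156207 = 0.0908566] × [0.000558502] = 5.07435e-05
  p_4 = [C(19,4)·0.86^4·0.14^15 = 3876·0.547008·1.55568e-13 = 3.29836e-10] × [0.0757048] = 2.49702e-11
Unnormalised posteriors:
  w_1·p_1 = 0.07 × 2.43645e-11 = 1.70551e-12
  w_2·p_2 = 0.35 × 1.39326e-05 = 4.87641e-06
  w_3·p_3 = 0.34 × 5.07435e-05 = 1.72528e-05
  w_4·p_4 = 0.24 × 2.49702e-11 = 5.99284e-12
Marginal: 1.70551e-12 + 4.87641e-06 + 1.72528e-05 + 5.99284e-12 = 2.21292e-05
Responsibility of Population 2: 4.87641e-06 / 2.21292e-05 ≈ 0.2204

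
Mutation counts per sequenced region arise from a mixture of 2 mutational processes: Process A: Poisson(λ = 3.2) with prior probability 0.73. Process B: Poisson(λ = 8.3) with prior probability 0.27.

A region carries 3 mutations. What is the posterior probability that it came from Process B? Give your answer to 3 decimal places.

P(component k | x) = π_k·f_k(x) / marginal(x), where marginal(x) = Σ_j π_j·f_j(x).
Component likelihoods at x = 3 mutations:
  L_A = e^(−3.2)·3.2^3/3! = 0.222616
  L_B = e^(−8.3)·8.3^3/3! = 0.0236831
Unnormalised posteriors:
  π_A·L_A = 0.73 × 0.222616 = 0.16251
  π_B·L_B = 0.27 × 0.0236831 = 0.00639444
Marginal: 0.16251 + 0.00639444 = 0.168904
P(Process B | data) ≈ 0.038

0.038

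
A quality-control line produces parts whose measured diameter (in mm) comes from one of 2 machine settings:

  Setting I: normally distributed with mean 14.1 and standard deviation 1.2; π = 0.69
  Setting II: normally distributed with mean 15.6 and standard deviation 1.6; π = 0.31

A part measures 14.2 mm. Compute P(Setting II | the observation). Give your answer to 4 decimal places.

0.1874

The responsibility of component k is P(Z=k) f_k(x) divided by Σ_j P(Z=j) f_j(x).
Normal densities:
  p_I = (1/(1.2·√(2π)))·exp(−(14.2−14.1)²/(2·1.2²)) = 0.332452·exp(-0.00347) = 0.3313
  p_II = (1/(1.6·√(2π)))·exp(−(14.2−15.6)²/(2·1.6²)) = 0.249339·exp(-0.38281) = 0.170034
Unnormalised posteriors:
  P(Z=I)·p_I = 0.69 × 0.3313 = 0.228597
  P(Z=II)·p_II = 0.31 × 0.170034 = 0.0527107
Evidence: 0.228597 + 0.0527107 = 0.281307
So the posterior for Setting II is 0.0527107 / 0.281307 ≈ 0.1874.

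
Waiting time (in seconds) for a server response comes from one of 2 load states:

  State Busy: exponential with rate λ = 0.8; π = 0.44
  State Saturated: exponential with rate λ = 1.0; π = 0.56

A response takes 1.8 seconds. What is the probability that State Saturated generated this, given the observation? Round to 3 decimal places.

Apply Bayes' rule: the posterior for each component is proportional to its prior times its likelihood at x.
Component likelihoods at x = 1.8 seconds:
  p_Busy = 0.189542
  p_Saturated = 0.165299
Prior × likelihood for each component:
  P(Z=Busy)·p_Busy = 0.44 × 0.189542 = 0.0833986
  P(Z=Saturated)·p_Saturated = 0.56 × 0.165299 = 0.0925674
Evidence: 0.0833986 + 0.0925674 = 0.175966
P(State Saturated | data) = 0.0925674 / 0.175966 ≈ 0.526

0.526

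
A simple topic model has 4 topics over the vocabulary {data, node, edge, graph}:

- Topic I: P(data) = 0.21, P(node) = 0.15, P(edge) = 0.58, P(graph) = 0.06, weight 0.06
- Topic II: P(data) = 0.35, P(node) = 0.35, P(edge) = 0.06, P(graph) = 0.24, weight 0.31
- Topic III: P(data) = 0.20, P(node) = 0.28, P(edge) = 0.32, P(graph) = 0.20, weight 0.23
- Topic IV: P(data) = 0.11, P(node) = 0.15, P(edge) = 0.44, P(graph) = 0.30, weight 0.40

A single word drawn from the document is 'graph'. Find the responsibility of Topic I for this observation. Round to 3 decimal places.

0.015

Apply Bayes' rule: the posterior for each component is proportional to its prior times its likelihood at x.
Evaluate each component's likelihood at the observed value:
  p_I = P(graph | comp) = 0.06
  p_II = P(graph | comp) = 0.24
  p_III = P(graph | comp) = 0.20
  p_IV = P(graph | comp) = 0.30
Unnormalised posteriors:
  P(Z=I)·p_I = 0.06 × 0.06 = 0.0036
  P(Z=II)·p_II = 0.31 × 0.24 = 0.0744
  P(Z=III)·p_III = 0.23 × 0.2 = 0.046
  P(Z=IV)·p_IV = 0.40 × 0.3 = 0.12
Denominator: 0.0036 + 0.0744 + 0.046 + 0.12 = 0.244
P(Topic I | x) ≈ 0.015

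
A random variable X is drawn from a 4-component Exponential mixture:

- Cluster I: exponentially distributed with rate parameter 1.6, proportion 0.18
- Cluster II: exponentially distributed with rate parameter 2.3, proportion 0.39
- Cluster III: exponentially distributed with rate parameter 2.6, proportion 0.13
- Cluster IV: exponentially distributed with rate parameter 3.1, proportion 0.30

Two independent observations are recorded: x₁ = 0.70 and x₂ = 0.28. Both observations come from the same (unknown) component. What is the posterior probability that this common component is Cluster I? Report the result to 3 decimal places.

0.185

P(component k | x) = P(Z=k)·f_k(x) / marginal(x), where marginal(x) = Σ_j P(Z=j)·f_j(x).
Since both observations come from the same component, the likelihood for component k is f_k(x₁)·f_k(x₂).
  L_I = [0.522048] × [1.02225] = 0.533662
  L_II = [0.459742] × [1.20793] = 0.555336
  L_III = [0.421267] × [1.25547] = 0.528889
  L_IV = [0.353951] × [1.30135] = 0.460614
Unnormalised posteriors:
  P(Z=I)·L_I = 0.18 × 0.533662 = 0.0960591
  P(Z=II)·L_II = 0.39 × 0.555336 = 0.216581
  P(Z=III)·L_III = 0.13 × 0.528889 = 0.0687555
  P(Z=IV)·L_IV = 0.30 × 0.460614 = 0.138184
Sum: 0.0960591 + 0.216581 + 0.0687555 + 0.138184 = 0.51958
So the posterior for Cluster I is 0.0960591 / 0.51958 ≈ 0.185.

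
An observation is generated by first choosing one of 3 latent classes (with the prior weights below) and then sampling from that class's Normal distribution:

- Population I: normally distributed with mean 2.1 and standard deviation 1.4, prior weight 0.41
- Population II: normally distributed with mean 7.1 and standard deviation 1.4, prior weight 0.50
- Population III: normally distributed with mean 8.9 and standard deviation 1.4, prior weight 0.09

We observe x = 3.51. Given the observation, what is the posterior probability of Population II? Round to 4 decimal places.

P(component k | x) = π_k·f_k(x) / marginal(x), where marginal(x) = Σ_j π_j·f_j(x).
Normal densities:
  L_I = 0.171602
  L_II = 0.0106394
  L_III = 0.000172233
Unnormalised posteriors:
  π_I·L_I = 0.41 × 0.171602 = 0.0703567
  π_II·L_II = 0.50 × 0.0106394 = 0.0053197
  π_III·L_III = 0.09 × 0.000172233 = 1.5501e-05
Sum: 0.0703567 + 0.0053197 + 1.5501e-05 = 0.0756919
So the posterior for Population II is 0.0053197 / 0.0756919 ≈ 0.0703.

0.0703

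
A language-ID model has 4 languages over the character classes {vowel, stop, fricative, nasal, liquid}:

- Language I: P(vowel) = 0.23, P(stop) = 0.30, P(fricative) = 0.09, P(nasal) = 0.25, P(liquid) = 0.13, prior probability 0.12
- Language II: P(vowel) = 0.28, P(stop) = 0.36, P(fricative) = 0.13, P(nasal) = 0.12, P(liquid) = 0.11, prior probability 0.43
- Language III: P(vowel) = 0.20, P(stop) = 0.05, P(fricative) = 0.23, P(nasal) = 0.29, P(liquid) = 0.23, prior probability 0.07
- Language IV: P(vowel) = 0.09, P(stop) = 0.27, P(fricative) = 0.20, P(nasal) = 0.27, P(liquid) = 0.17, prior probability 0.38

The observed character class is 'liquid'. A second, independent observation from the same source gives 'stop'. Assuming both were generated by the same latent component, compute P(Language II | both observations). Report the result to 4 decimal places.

0.4262

Apply Bayes' rule: the posterior for each component is proportional to its prior times its likelihood at x.
Since both observations come from the same component, the likelihood for component k is f_k(x₁)·f_k(x₂).
  p_I = [P(liquid | comp) = 0.13] × [0.3] = 0.039
  p_II = [P(liquid | comp) = 0.11] × [0.36] = 0.0396
  p_III = [P(liquid | comp) = 0.23] × [0.05] = 0.0115
  p_IV = [P(liquid | comp) = 0.17] × [0.27] = 0.0459
Unnormalised posteriors:
  π_I·p_I = 0.12 × 0.039 = 0.00468
  π_II·p_II = 0.43 × 0.0396 = 0.017028
  π_III·p_III = 0.07 × 0.0115 = 0.000805
  π_IV·p_IV = 0.38 × 0.0459 = 0.017442
Evidence: 0.00468 + 0.017028 + 0.000805 + 0.017442 = 0.039955
P(Language II | x₁,x₂) = 0.017028 / 0.039955 ≈ 0.4262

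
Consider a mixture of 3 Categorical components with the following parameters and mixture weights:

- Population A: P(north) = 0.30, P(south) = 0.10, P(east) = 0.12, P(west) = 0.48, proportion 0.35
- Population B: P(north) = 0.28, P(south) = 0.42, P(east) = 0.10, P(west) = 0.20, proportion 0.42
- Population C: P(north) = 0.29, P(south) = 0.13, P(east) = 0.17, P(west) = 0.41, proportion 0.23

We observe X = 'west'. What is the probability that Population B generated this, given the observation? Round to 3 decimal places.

P(component k | x) = π_k·f_k(x) / marginal(x), where marginal(x) = Σ_j π_j·f_j(x).
Evaluate each component's likelihood at the observed value:
  L_A = 0.48
  L_B = 0.2
  L_C = 0.41
Unnormalised posteriors:
  π_A·L_A = 0.35 × 0.48 = 0.168
  π_B·L_B = 0.42 × 0.2 = 0.084
  π_C·L_C = 0.23 × 0.41 = 0.0943
Denominator: 0.168 + 0.084 + 0.0943 = 0.3463
P(Population B | the observation) ≈ 0.243

0.243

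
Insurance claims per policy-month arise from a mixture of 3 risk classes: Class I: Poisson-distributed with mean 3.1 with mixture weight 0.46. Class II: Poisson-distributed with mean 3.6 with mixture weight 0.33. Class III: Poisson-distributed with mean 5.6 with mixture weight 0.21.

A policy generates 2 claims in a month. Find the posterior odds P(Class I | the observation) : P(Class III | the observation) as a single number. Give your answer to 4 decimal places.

The posterior odds equal the prior odds times the likelihood ratio: (P(Z=i)/P(Z=j))·(f_i(x)/f_j(x)).
Evaluate each component's likelihood at the observed value:
  p_I = e^(−3.1)·3.1^2/2! = 0.216461
  p_II = e^(−3.6)·3.6^2/2! = 0.177058
  p_III = e^(−5.6)·5.6^2/2! = 0.0579825
0.0995723 / 0.0121763 ≈ 8.1775

8.1775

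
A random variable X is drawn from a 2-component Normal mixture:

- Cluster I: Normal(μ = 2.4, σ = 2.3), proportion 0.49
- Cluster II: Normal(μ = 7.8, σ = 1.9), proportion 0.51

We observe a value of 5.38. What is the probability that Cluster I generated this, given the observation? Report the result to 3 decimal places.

The responsibility of component k is π_k f_k(x) divided by Σ_j π_j f_j(x).
Normal densities:
  L_I = (1/(2.3·√(2π)))·exp(−(5.38−2.4)²/(2·2.3²)) = 0.173453·exp(-0.83936) = 0.0749297
  L_II = (1/(1.9·√(2π)))·exp(−(5.38−7.8)²/(2·1.9²)) = 0.209970·exp(-0.81114) = 0.0933007
Multiply by the mixture weights:
  π_I·L_I = 0.49 × 0.0749297 = 0.0367156
  π_II·L_II = 0.51 × 0.0933007 = 0.0475833
Evidence: 0.0367156 + 0.0475833 = 0.0842989
P(Cluster I | x) ≈ 0.436

0.436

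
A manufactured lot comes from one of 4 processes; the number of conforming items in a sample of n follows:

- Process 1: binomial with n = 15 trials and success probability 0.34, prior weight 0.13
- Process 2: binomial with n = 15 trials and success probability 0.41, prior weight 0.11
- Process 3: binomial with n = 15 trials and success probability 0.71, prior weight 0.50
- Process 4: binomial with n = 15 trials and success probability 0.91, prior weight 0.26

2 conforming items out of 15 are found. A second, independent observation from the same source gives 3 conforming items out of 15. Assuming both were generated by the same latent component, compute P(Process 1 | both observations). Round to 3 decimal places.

By Bayes' theorem, P(k | x) = π_k f_k(x) / Σ_j π_j f_j(x).
Since both observations come from the same component, the likelihood for component k is f_k(x₁)·f_k(x₂).
  p_1 = [C(15,2)·0.34^2·0.66^13 = 105·0.1156·0.00450891 = 0.0547291] × [0.122173] = 0.00668642
  p_2 = [C(15,2)·0.41^2·0.59^13 = 105·0.1681·0.00104973 = 0.0185282] × [0.0557939] = 0.00103376
  p_3 = [C(15,2)·0.71^2·0.29^13 = 105·0.5041·1.02606e-07 = 5.431e-06] × [5.76186e-05] = 3.12927e-10
  p_4 = [C(15,2)·0.91^2·0.09^13 = 105·0.8281·2.54187e-14 = 2.21017e-12] × [9.6838e-11] = 2.14028e-22
Weight by the priors:
  π_1·p_1 = 0.13 × 0.00668642 = 0.000869235
  π_2·p_2 = 0.11 × 0.00103376 = 0.000113714
  π_3·p_3 = 0.50 × 3.12927e-10 = 1.56463e-10
  π_4·p_4 = 0.26 × 2.14028e-22 = 5.56473e-23
Normaliser: 0.000869235 + 0.000113714 + 1.56463e-10 + 5.56473e-23 = 0.000982949
So the posterior for Process 1 is 0.000869235 / 0.000982949 ≈ 0.884.

0.884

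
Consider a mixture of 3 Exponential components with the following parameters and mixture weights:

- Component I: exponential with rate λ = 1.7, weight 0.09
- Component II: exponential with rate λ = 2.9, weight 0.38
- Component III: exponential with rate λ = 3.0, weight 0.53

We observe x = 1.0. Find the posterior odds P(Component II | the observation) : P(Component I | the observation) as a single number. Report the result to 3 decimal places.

2.169

Posterior odds = (P(Z=i) f_i(x)) / (P(Z=j) f_j(x)); the normalising sum cancels.
Exponential densities:
  f_I = 0.310562
  f_II = 0.159567
  f_III = 0.149361
0.0606356 / 0.0279506 ≈ 2.169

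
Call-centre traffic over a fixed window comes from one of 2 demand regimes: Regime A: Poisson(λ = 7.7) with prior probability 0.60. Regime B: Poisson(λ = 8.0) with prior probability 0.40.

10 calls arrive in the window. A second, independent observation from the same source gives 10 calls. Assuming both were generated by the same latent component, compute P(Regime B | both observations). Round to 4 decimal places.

0.4400

The responsibility of component k is w_k f_k(x) divided by Σ_j w_j f_j(x).
Since both observations come from the same component, the likelihood for component k is f_k(x₁)·f_k(x₂).
  p_A = [e^(−7.7)·7.7^10/10! = 0.0914275] × [0.0914275] = 0.00835898
  p_B = [e^(−8.0)·8.0^10/10! = 0.0992615] × [0.0992615] = 0.00985285
Prior × likelihood for each component:
  w_A·p_A = 0.60 × 0.00835898 = 0.00501539
  w_B·p_B = 0.40 × 0.00985285 = 0.00394114
Marginal: 0.00501539 + 0.00394114 = 0.00895653
Responsibility of Regime B: 0.00394114 / 0.00895653 ≈ 0.4400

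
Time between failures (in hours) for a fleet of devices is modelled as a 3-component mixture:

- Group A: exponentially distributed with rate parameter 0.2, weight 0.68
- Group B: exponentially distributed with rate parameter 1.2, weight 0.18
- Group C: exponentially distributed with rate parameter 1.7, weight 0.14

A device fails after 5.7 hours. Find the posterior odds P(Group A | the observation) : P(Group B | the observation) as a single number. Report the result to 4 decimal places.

Only the two components matter; the odds are (w_i f_i(x)) / (w_j f_j(x)).
Component likelihoods at x = 5.7 hours:
  L_A = 0.2·e^(−0.2·5.7) = 0.2·e^(−1.1400) = 0.0639638
  L_B = 1.2·e^(−1.2·5.7) = 1.2·e^(−6.8400) = 0.00128412
  L_C = 1.7·e^(−1.7·5.7) = 1.7·e^(−9.6900) = 0.000105229
Odds = (0.68/0.18) × (0.0639638/0.00128412) = 3.77778 × 49.8112 ≈ 188.1758

188.1758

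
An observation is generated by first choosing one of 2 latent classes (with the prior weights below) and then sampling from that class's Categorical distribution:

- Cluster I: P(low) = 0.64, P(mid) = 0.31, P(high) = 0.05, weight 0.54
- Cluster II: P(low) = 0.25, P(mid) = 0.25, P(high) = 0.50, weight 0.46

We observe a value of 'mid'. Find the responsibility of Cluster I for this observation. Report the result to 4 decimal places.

0.5928

Posterior ∝ prior × likelihood, so P(k | x) ∝ π_k f_k(x); normalise over all components.
Component likelihoods at x = 'mid':
  L_I = P(mid | comp) = 0.31
  L_II = P(mid | comp) = 0.25
Multiply by the mixture weights:
  π_I·L_I = 0.54 × 0.31 = 0.1674
  π_II·L_II = 0.46 × 0.25 = 0.115
Denominator: 0.1674 + 0.115 = 0.2824
P(Cluster I | the observation) = 0.1674 / 0.2824 ≈ 0.5928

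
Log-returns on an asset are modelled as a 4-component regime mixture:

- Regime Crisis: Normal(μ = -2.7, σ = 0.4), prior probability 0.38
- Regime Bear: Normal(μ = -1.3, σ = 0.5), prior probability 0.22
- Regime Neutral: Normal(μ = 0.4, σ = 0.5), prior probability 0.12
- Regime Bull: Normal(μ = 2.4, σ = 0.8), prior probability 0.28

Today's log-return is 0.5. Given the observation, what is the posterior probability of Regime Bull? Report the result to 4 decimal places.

0.0812

Posterior ∝ prior × likelihood, so P(k | x) ∝ P(Z=k) f_k(x); normalise over all components.
Component likelihoods at x = 0.5:
  p_Crisis = 1.26307e-14
  p_Bear = 0.0012238
  p_Neutral = 0.782085
  p_Bull = 0.0297149
Multiply by the mixture weights:
  P(Z=Crisis)·p_Crisis = 0.38 × 1.26307e-14 = 4.79966e-15
  P(Z=Bear)·p_Bear = 0.22 × 0.0012238 = 0.000269237
  P(Z=Neutral)·p_Neutral = 0.12 × 0.782085 = 0.0938502
  P(Z=Bull)·p_Bull = 0.28 × 0.0297149 = 0.00832017
Denominator: 4.79966e-15 + 0.000269237 + 0.0938502 + 0.00832017 = 0.10244
Responsibility of Regime Bull: 0.00832017 / 0.10244 ≈ 0.0812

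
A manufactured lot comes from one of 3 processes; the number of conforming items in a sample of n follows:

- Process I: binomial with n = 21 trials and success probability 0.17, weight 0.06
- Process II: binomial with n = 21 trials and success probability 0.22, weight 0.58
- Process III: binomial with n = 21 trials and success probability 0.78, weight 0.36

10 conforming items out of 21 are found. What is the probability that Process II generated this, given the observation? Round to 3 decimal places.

0.840

Posterior ∝ prior × likelihood, so P(k | x) ∝ w_k f_k(x); normalise over all components.
Evaluate each component's likelihood at the observed value:
  L_I = 0.000915743
  L_II = 0.00609106
  L_III = 0.00171799
Weight by the priors:
  w_I·L_I = 0.06 × 0.000915743 = 5.49446e-05
  w_II·L_II = 0.58 × 0.00609106 = 0.00353281
  w_III·L_III = 0.36 × 0.00171799 = 0.000618476
Sum: 5.49446e-05 + 0.00353281 + 0.000618476 = 0.00420623
P(Process II | 10 conforming items out of 21) ≈ 0.840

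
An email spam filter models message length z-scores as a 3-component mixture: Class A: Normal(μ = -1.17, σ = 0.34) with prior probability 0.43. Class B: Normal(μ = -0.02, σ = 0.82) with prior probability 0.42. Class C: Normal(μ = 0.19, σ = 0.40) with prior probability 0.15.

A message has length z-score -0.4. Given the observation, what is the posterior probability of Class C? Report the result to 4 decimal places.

0.1848

Posterior ∝ prior × likelihood, so P(k | x) ∝ P(Z=k) f_k(x); normalise over all components.
Evaluate each component's likelihood at the observed value:
  p_A = 0.0903038
  p_B = 0.436982
  p_C = 0.336062
Weight by the priors:
  P(Z=A)·p_A = 0.43 × 0.0903038 = 0.0388307
  P(Z=B)·p_B = 0.42 × 0.436982 = 0.183532
  P(Z=C)·p_C = 0.15 × 0.336062 = 0.0504093
Marginal: 0.0388307 + 0.183532 + 0.0504093 = 0.272772
P(Class C | data) ≈ 0.1848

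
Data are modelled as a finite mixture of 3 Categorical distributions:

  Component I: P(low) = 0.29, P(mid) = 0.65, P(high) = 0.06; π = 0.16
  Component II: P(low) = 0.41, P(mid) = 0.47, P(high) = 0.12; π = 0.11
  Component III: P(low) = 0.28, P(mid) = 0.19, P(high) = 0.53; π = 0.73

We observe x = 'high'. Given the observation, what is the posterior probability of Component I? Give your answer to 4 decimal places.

0.0234

By Bayes' theorem, P(k | x) = π_k f_k(x) / Σ_j π_j f_j(x).
Evaluate each component's likelihood at the observed value:
  f_I = P(high | comp) = 0.06
  f_II = P(high | comp) = 0.12
  f_III = P(high | comp) = 0.53
Prior × likelihood for each component:
  π_I·f_I = 0.16 × 0.06 = 0.0096
  π_II·f_II = 0.11 × 0.12 = 0.0132
  π_III·f_III = 0.73 × 0.53 = 0.3869
Denominator: 0.0096 + 0.0132 + 0.3869 = 0.4097
P(Component I | data) = 0.0096 / 0.4097 ≈ 0.0234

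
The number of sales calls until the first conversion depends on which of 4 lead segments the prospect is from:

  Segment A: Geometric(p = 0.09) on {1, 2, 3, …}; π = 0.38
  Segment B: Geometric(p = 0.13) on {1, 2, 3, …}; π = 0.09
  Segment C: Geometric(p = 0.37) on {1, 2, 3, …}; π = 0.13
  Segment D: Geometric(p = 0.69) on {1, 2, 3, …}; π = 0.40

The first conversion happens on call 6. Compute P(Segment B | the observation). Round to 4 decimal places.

Posterior ∝ prior × likelihood, so P(k | x) ∝ π_k f_k(x); normalise over all components.
Component likelihoods at x = 6:
  p_A = 0.0561629
  p_B = 0.0647947
  p_C = 0.0367202
  p_D = 0.00197541
Prior × likelihood for each component:
  π_A·p_A = 0.38 × 0.0561629 = 0.0213419
  π_B·p_B = 0.09 × 0.0647947 = 0.00583152
  π_C·p_C = 0.13 × 0.0367202 = 0.00477362
  π_D·p_D = 0.40 × 0.00197541 = 0.000790165
Evidence: 0.0213419 + 0.00583152 + 0.00477362 + 0.000790165 = 0.0327372
P(Segment B | x) = 0.00583152 / 0.0327372 ≈ 0.1781

0.1781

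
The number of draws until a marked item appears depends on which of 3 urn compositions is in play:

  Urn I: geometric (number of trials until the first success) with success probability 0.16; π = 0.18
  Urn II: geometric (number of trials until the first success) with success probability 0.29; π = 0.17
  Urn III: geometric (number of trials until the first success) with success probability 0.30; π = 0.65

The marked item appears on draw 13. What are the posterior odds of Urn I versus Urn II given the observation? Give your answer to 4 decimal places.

4.3934

Since P(k|x) ∝ π_k f_k(x), the posterior odds are π_i f_i(x) / (π_j f_j(x)).
Evaluate each component's likelihood at the observed value:
  p_I = 0.16·(1−0.16)^12 = 0.16·0.12341 = 0.0197456
  p_II = 0.29·(1−0.29)^12 = 0.29·0.0164097 = 0.00475881
  p_III = 0.30·(1−0.30)^12 = 0.30·0.0138413 = 0.00415239
Odds = (0.18/0.17) × (0.0197456/0.00475881) = 1.05882 × 4.14928 ≈ 4.3934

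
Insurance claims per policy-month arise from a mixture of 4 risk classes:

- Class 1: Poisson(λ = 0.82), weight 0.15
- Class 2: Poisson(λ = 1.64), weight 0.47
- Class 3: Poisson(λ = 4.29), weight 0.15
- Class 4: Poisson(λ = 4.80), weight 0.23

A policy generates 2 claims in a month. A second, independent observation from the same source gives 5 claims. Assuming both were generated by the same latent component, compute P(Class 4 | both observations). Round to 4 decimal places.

Apply Bayes' rule: the posterior for each component is proportional to its prior times its likelihood at x.
Since both observations come from the same component, the likelihood for component k is f_k(x₁)·f_k(x₂).
  p_1 = [0.148073] × [0.00136071] = 0.000201485
  p_2 = [0.260864] × [0.0191776] = 0.00500276
  p_3 = [0.126113] × [0.165952] = 0.0209287
  p_4 = [0.0948067] × [0.174748] = 0.0165672
Weight by the priors:
  π_1·p_1 = 0.15 × 0.000201485 = 3.02228e-05
  π_2·p_2 = 0.47 × 0.00500276 = 0.0023513
  π_3·p_3 = 0.15 × 0.0209287 = 0.00313931
  π_4·p_4 = 0.23 × 0.0165672 = 0.00381047
Marginal: 3.02228e-05 + 0.0023513 + 0.00313931 + 0.00381047 = 0.0093313
P(Class 4 | x₁,x₂) ≈ 0.4084

0.4084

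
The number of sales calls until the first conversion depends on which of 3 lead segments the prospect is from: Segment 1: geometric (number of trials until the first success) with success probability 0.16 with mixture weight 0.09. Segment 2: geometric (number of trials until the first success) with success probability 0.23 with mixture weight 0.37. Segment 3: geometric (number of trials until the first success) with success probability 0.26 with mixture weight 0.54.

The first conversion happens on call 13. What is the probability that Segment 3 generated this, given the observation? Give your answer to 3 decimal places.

0.409

Posterior ∝ prior × likelihood, so P(k | x) ∝ P(Z=k) f_k(x); normalise over all components.
Evaluate each component's likelihood at the observed value:
  p_1 = 0.16·(1−0.16)^12 = 0.16·0.12341 = 0.0197456
  p_2 = 0.23·(1−0.23)^12 = 0.23·0.0434399 = 0.00999117
  p_3 = 0.26·(1−0.26)^12 = 0.26·0.0269638 = 0.00701058
Multiply by the mixture weights:
  P(Z=1)·p_1 = 0.09 × 0.0197456 = 0.00177711
  P(Z=2)·p_2 = 0.37 × 0.00999117 = 0.00369673
  P(Z=3)·p_3 = 0.54 × 0.00701058 = 0.00378571
Normaliser: 0.00177711 + 0.00369673 + 0.00378571 = 0.00925956
P(Segment 3 | the observation) ≈ 0.409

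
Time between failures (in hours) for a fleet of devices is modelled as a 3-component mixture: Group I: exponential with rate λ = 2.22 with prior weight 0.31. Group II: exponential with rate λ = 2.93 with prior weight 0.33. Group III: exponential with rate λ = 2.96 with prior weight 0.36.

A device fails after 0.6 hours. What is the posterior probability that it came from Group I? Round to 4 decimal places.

Posterior ∝ prior × likelihood, so P(k | x) ∝ w_k f_k(x); normalise over all components.
Exponential densities:
  p_I = 2.22·e^(−2.22·0.6) = 2.22·e^(−1.3320) = 0.585966
  p_II = 2.93·e^(−2.93·0.6) = 2.93·e^(−1.7580) = 0.505101
  p_III = 2.96·e^(−2.96·0.6) = 2.96·e^(−1.7760) = 0.50117
Multiply by the mixture weights:
  w_I·p_I = 0.31 × 0.585966 = 0.18165
  w_II·p_II = 0.33 × 0.505101 = 0.166683
  w_III·p_III = 0.36 × 0.50117 = 0.180421
Normaliser: 0.18165 + 0.166683 + 0.180421 = 0.528754
P(Group I | data) = 0.18165 / 0.528754 ≈ 0.3435

0.3435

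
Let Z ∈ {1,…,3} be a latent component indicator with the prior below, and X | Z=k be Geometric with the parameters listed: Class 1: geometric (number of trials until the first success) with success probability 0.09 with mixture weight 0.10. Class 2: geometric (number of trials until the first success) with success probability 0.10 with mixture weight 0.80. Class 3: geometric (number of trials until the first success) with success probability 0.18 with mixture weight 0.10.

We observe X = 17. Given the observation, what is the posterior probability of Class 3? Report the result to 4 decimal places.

Posterior ∝ prior × likelihood, so P(k | x) ∝ π_k f_k(x); normalise over all components.
Evaluate each component's likelihood at the observed value:
  L_1 = 0.0199024
  L_2 = 0.0185302
  L_3 = 0.00752132
Weight by the priors:
  π_1·L_1 = 0.10 × 0.0199024 = 0.00199024
  π_2·L_2 = 0.80 × 0.0185302 = 0.0148242
  π_3·L_3 = 0.10 × 0.00752132 = 0.000752132
Evidence: 0.00199024 + 0.0148242 + 0.000752132 = 0.0175665
So the posterior for Class 3 is 0.000752132 / 0.0175665 ≈ 0.0428.

0.0428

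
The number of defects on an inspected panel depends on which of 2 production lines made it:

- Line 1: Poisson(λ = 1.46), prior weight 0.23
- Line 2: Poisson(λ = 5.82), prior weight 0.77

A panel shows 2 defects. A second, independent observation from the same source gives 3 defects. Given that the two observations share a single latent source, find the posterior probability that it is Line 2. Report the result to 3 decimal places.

P(component k | x) = P(Z=k)·f_k(x) / marginal(x), where marginal(x) = Σ_j P(Z=j)·f_j(x).
Since both observations come from the same component, the likelihood for component k is f_k(x₁)·f_k(x₂).
  f_1 = [0.247517] × [0.120458] = 0.0298156
  f_2 = [0.05026] × [0.0975043] = 0.00490056
Weight by the priors:
  P(Z=1)·f_1 = 0.23 × 0.0298156 = 0.00685758
  P(Z=2)·f_2 = 0.77 × 0.00490056 = 0.00377343
Marginal: 0.00685758 + 0.00377343 = 0.010631
Responsibility of Line 2: 0.00377343 / 0.010631 ≈ 0.355

0.355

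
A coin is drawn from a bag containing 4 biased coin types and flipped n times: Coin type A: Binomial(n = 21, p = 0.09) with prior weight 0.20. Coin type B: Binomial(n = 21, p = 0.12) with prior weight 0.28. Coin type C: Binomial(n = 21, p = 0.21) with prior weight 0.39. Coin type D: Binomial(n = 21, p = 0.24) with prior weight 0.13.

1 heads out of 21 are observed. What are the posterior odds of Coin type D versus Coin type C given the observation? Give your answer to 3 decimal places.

0.176

Since P(k|x) ∝ π_k f_k(x), the posterior odds are π_i f_i(x) / (π_j f_j(x)).
Component likelihoods at x = 1 heads out of 21:
  p_A = C(21,1)·0.09^1·0.91^20 = 21·0.09·0.151645 = 0.286609
  p_B = C(21,1)·0.12^1·0.88^20 = 21·0.12·0.0775628 = 0.195458
  p_C = C(21,1)·0.21^1·0.79^20 = 21·0.21·0.00896483 = 0.0395349
  p_D = C(21,1)·0.24^1·0.76^20 = 21·0.24·0.00413306 = 0.0208306
0.00270798 / 0.0154186 ≈ 0.176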